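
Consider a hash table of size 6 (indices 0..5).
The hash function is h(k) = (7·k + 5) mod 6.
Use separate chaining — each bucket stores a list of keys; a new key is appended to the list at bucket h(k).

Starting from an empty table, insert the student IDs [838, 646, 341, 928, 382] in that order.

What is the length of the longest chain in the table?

838 → bucket 3
646 → bucket 3 (collision)
341 → bucket 4
928 → bucket 3 (collision)
382 → bucket 3 (collision)
Final buckets:
0: _
1: _
2: _
3: 838 -> 646 -> 928 -> 382
4: 341
5: _

4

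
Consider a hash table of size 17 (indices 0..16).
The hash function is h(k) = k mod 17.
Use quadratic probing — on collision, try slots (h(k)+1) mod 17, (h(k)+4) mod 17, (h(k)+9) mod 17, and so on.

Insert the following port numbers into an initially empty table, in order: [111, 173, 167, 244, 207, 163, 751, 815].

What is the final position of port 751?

7

111 hashes to 9; slot 9 is free => place at 9.
173 hashes to 3; slot 3 is free => place at 3.
167 hashes to 14; slot 14 is free => place at 14.
244 hashes to 6; slot 6 is free => place at 6.
207 hashes to 3; 3 taken => place at 4.
163 hashes to 10; slot 10 is free => place at 10.
751 hashes to 3; 3,4 taken => place at 7.
815 hashes to 16; slot 16 is free => place at 16.
Table: [., ., ., 173, 207, ., 244, 751, ., 111, 163, ., ., ., 167, ., 815]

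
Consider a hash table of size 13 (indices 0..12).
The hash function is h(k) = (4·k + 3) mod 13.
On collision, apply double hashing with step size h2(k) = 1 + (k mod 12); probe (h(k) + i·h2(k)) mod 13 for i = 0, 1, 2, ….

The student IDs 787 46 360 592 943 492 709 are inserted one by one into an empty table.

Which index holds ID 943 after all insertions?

Insert 787: h=5, slot 5 empty -> index 5.
Insert 46: h=5, h2=11, slot 5 occupied -> index 3.
Insert 360: h=0, slot 0 empty -> index 0.
Insert 592: h=5, h2=5, slot 5 occupied -> index 10.
Insert 943: h=5, h2=8, slots 5,0 occupied -> index 8.
Insert 492: h=8, h2=1, slot 8 occupied -> index 9.
Insert 709: h=5, h2=2, slot 5 occupied -> index 7.
Table: [360, —, —, 46, —, 787, —, 709, 943, 492, 592, —, —]

8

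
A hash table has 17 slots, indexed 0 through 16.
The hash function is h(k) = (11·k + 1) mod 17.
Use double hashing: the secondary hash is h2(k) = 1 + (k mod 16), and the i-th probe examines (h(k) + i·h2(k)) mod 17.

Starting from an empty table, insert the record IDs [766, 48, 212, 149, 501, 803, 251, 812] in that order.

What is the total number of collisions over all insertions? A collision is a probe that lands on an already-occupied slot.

766: h=12 → slot 12
48: h=2 → slot 2
212: h=4 → slot 4
149: h=8 → slot 8
501: h=4, h2=6, probe 4,10 → slot 10
803: h=11 → slot 11
251: h=8, h2=12, probe 8,3 → slot 3
812: h=8, h2=13, probe 8,4,0 → slot 0
Table: [812, ∅, 48, 251, 212, ∅, ∅, ∅, 149, ∅, 501, 803, 766, ∅, ∅, ∅, ∅]

4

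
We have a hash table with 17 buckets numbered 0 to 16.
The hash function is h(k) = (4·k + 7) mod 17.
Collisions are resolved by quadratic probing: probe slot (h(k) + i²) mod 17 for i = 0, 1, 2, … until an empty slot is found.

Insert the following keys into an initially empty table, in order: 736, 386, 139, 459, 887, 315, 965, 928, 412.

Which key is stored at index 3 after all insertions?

887

Insert 736: h=10, slot 10 empty -> index 10.
Insert 386: h=4, slot 4 empty -> index 4.
Insert 139: h=2, slot 2 empty -> index 2.
Insert 459: h=7, slot 7 empty -> index 7.
Insert 887: h=2, slot 2 occupied -> index 3.
Insert 315: h=9, slot 9 empty -> index 9.
Insert 965: h=8, slot 8 empty -> index 8.
Insert 928: h=13, slot 13 empty -> index 13.
Insert 412: h=6, slot 6 empty -> index 6.
Table: [∅, ∅, 139, 887, 386, ∅, 412, 459, 965, 315, 736, ∅, ∅, 928, ∅, ∅, ∅]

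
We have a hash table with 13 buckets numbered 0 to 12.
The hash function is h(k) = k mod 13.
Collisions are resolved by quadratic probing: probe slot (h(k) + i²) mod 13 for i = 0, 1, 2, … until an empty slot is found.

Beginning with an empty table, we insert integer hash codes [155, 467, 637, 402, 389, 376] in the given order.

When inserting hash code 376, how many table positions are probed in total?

5

Insert 155: h=12, slot 12 empty => index 12.
Insert 467: h=12, slot 12 occupied => index 0.
Insert 637: h=0, slot 0 occupied => index 1.
Insert 402: h=12, slots 12,0 occupied => index 3.
Insert 389: h=12, slots 12,0,3 occupied => index 8.
Insert 376: h=12, slots 12,0,3,8 occupied => index 2.
Table: [467, 637, 376, 402, ., ., ., ., 389, ., ., ., 155]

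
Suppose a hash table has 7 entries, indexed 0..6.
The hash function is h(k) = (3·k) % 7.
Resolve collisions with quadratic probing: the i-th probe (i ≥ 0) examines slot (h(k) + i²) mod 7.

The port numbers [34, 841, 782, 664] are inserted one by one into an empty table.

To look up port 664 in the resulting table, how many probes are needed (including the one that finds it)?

Insert 34: h=4, slot 4 empty -> index 4.
Insert 841: h=3, slot 3 empty -> index 3.
Insert 782: h=1, slot 1 empty -> index 1.
Insert 664: h=4, slot 4 occupied -> index 5.
Table: [., 782, ., 841, 34, 664, .]
Lookup 664: h=4, probe 4,5 → found at 5.

2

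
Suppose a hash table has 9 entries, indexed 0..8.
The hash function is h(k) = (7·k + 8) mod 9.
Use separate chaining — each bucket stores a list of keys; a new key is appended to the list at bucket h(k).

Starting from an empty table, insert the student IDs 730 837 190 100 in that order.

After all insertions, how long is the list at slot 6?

3

Insert 730: h=6, bucket 6 empty → new chain.
Insert 837: h=8, bucket 8 empty → new chain.
Insert 190: h=6, bucket 6 nonempty → append to chain.
Insert 100: h=6, bucket 6 nonempty → append to chain.
Final buckets:
0: .
1: .
2: .
3: .
4: .
5: .
6: 730 -> 190 -> 100
7: .
8: 837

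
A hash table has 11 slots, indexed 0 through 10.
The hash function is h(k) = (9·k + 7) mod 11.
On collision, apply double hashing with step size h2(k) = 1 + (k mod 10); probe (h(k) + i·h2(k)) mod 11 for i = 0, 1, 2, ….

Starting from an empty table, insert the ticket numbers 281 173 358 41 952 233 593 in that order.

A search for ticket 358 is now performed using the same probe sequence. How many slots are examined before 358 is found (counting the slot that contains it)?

2

Insert 281: h=6, slot 6 empty -> index 6.
Insert 173: h=2, slot 2 empty -> index 2.
Insert 358: h=6, h2=9, slot 6 occupied -> index 4.
Insert 41: h=2, h2=2, slots 2,4,6 occupied -> index 8.
Insert 952: h=6, h2=3, slot 6 occupied -> index 9.
Insert 233: h=3, slot 3 empty -> index 3.
Insert 593: h=9, h2=4, slots 9,2,6 occupied -> index 10.
Table: [-, -, 173, 233, 358, -, 281, -, 41, 952, 593]
Lookup 358: h=6, h2=9, probe 6,4 → found at 4.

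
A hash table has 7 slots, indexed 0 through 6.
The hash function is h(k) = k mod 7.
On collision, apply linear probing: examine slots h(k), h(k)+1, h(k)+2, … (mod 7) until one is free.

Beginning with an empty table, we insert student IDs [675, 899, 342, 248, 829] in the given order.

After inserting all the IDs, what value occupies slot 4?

899

Insert 675: h=3, slot 3 empty -> index 3.
Insert 899: h=3, slot 3 occupied -> index 4.
Insert 342: h=6, slot 6 empty -> index 6.
Insert 248: h=3, slots 3,4 occupied -> index 5.
Insert 829: h=3, slots 3,4,5,6 occupied -> index 0.
Table: [829, ∅, ∅, 675, 899, 248, 342]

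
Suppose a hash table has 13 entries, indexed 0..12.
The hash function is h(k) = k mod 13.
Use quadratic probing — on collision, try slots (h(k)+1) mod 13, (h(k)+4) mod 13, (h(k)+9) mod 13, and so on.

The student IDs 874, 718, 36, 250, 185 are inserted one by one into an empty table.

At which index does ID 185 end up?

12

874 hashes to 3; slot 3 is free => place at 3.
718 hashes to 3; 3 taken => place at 4.
36 hashes to 10; slot 10 is free => place at 10.
250 hashes to 3; 3,4 taken => place at 7.
185 hashes to 3; 3,4,7 taken => place at 12.
Table: [-, -, -, 874, 718, -, -, 250, -, -, 36, -, 185]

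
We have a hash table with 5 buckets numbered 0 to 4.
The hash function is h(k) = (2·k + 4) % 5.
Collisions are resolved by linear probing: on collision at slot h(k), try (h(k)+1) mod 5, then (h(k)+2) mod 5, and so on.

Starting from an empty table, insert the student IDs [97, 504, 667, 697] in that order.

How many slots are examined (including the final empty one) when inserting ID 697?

97 hashes to 3; slot 3 is free => place at 3.
504 hashes to 2; slot 2 is free => place at 2.
667 hashes to 3; 3 taken => place at 4.
697 hashes to 3; 3,4 taken => place at 0.
Table: [697, ∅, 504, 97, 667]

3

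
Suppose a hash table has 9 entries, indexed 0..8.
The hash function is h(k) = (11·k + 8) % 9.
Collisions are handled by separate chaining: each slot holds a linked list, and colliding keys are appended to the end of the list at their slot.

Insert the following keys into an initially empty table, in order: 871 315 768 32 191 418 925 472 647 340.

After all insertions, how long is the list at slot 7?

Insert 871: h=4, bucket 4 empty -> new chain.
Insert 315: h=8, bucket 8 empty -> new chain.
Insert 768: h=5, bucket 5 empty -> new chain.
Insert 32: h=0, bucket 0 empty -> new chain.
Insert 191: h=3, bucket 3 empty -> new chain.
Insert 418: h=7, bucket 7 empty -> new chain.
Insert 925: h=4, bucket 4 nonempty -> append to chain.
Insert 472: h=7, bucket 7 nonempty -> append to chain.
Insert 647: h=6, bucket 6 empty -> new chain.
Insert 340: h=4, bucket 4 nonempty -> append to chain.
Final buckets:
0: 32
1: —
2: —
3: 191
4: 871 -> 925 -> 340
5: 768
6: 647
7: 418 -> 472
8: 315

2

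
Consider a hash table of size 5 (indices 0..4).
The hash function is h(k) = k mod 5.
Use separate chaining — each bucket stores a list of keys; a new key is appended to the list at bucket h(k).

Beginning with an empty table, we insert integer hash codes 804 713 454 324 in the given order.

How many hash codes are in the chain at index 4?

804 → bucket 4
713 → bucket 3
454 → bucket 4 (collision)
324 → bucket 4 (collision)
Final buckets:
0: —
1: —
2: —
3: 713
4: 804 -> 454 -> 324

3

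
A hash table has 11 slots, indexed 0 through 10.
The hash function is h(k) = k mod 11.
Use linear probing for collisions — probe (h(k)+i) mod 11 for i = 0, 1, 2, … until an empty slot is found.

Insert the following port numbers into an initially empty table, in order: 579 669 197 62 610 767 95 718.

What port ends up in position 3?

579: h=7 -> slot 7
669: h=9 -> slot 9
197: h=10 -> slot 10
62: h=7, probe 7,8 -> slot 8
610: h=5 -> slot 5
767: h=8, probe 8,9,10,0 -> slot 0
95: h=7, probe 7,8,9,10,0,1 -> slot 1
718: h=3 -> slot 3
Table: [767, 95, -, 718, -, 610, -, 579, 62, 669, 197]

718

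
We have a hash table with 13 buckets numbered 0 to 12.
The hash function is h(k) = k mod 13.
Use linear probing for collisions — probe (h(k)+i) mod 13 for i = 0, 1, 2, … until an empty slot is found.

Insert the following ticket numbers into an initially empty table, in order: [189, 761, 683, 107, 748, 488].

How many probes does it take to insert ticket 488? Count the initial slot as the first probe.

189 hashes to 7; slot 7 is free -> place at 7.
761 hashes to 7; 7 taken -> place at 8.
683 hashes to 7; 7,8 taken -> place at 9.
107 hashes to 3; slot 3 is free -> place at 3.
748 hashes to 7; 7,8,9 taken -> place at 10.
488 hashes to 7; 7,8,9,10 taken -> place at 11.
Table: [., ., ., 107, ., ., ., 189, 761, 683, 748, 488, .]

5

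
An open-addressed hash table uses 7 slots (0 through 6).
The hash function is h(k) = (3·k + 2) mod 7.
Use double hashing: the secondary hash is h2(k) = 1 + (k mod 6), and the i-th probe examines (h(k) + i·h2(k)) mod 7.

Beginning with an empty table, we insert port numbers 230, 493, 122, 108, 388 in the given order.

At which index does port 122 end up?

230: h=6 => slot 6
493: h=4 => slot 4
122: h=4, h2=3, probe 4,0 => slot 0
108: h=4, h2=1, probe 4,5 => slot 5
388: h=4, h2=5, probe 4,2 => slot 2
Table: [122, ∅, 388, ∅, 493, 108, 230]

0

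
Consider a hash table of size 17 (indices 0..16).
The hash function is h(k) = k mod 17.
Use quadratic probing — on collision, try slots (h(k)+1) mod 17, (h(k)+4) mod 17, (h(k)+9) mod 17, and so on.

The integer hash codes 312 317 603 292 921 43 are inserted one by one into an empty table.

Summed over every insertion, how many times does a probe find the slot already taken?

Insert 312: h=6, slot 6 empty => index 6.
Insert 317: h=11, slot 11 empty => index 11.
Insert 603: h=8, slot 8 empty => index 8.
Insert 292: h=3, slot 3 empty => index 3.
Insert 921: h=3, slot 3 occupied => index 4.
Insert 43: h=9, slot 9 empty => index 9.
Table: [—, —, —, 292, 921, —, 312, —, 603, 43, —, 317, —, —, —, —, —]

1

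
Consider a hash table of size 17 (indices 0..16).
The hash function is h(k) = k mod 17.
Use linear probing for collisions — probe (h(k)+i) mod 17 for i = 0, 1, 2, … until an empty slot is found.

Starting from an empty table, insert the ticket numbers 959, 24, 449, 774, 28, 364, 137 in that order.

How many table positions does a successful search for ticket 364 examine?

6

Insert 959: h=7, slot 7 empty → index 7.
Insert 24: h=7, slot 7 occupied → index 8.
Insert 449: h=7, slots 7,8 occupied → index 9.
Insert 774: h=9, slot 9 occupied → index 10.
Insert 28: h=11, slot 11 empty → index 11.
Insert 364: h=7, slots 7,8,9,10,11 occupied → index 12.
Insert 137: h=1, slot 1 empty → index 1.
Table: [∅, 137, ∅, ∅, ∅, ∅, ∅, 959, 24, 449, 774, 28, 364, ∅, ∅, ∅, ∅]
Lookup 364: h=7, probe 7,8,9,10,11,12 → found at 12.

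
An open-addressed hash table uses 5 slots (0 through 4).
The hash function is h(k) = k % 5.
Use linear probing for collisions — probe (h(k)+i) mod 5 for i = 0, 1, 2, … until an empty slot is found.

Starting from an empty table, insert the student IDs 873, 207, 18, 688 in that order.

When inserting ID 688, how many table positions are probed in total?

873: h=3 => slot 3
207: h=2 => slot 2
18: h=3, probe 3,4 => slot 4
688: h=3, probe 3,4,0 => slot 0
Table: [688, _, 207, 873, 18]

3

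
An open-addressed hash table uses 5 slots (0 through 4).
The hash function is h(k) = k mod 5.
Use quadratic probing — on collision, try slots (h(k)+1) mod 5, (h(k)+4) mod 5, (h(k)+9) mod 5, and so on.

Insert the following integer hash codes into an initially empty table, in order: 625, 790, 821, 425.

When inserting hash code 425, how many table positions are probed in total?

3

625: h=0 -> slot 0
790: h=0, probe 0,1 -> slot 1
821: h=1, probe 1,2 -> slot 2
425: h=0, probe 0,1,4 -> slot 4
Table: [625, 790, 821, _, 425]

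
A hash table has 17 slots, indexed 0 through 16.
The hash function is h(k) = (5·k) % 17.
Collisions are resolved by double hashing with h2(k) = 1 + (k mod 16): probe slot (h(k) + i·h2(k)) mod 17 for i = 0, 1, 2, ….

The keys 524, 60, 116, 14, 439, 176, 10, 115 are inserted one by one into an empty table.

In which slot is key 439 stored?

524 hashes to 2; slot 2 is free => place at 2.
60 hashes to 11; slot 11 is free => place at 11.
116 hashes to 2, h2=5; 2 taken => place at 7.
14 hashes to 2, h2=15; 2 taken => place at 0.
439 hashes to 2, h2=8; 2 taken => place at 10.
176 hashes to 13; slot 13 is free => place at 13.
10 hashes to 16; slot 16 is free => place at 16.
115 hashes to 14; slot 14 is free => place at 14.
Table: [14, _, 524, _, _, _, _, 116, _, _, 439, 60, _, 176, 115, _, 10]

10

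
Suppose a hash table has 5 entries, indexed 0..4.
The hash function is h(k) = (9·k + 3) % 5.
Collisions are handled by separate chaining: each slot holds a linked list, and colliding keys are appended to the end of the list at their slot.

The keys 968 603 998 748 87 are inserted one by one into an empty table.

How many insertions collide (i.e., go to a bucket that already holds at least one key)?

968 → bucket 0
603 → bucket 0 (collision)
998 → bucket 0 (collision)
748 → bucket 0 (collision)
87 → bucket 1
Final buckets:
0: 968 -> 603 -> 998 -> 748
1: 87
2: .
3: .
4: .

3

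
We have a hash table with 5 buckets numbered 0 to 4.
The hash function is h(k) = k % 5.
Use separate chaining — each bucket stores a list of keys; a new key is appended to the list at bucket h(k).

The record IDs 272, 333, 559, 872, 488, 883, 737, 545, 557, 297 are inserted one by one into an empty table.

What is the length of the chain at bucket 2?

Insert 272: h=2, bucket 2 empty -> new chain.
Insert 333: h=3, bucket 3 empty -> new chain.
Insert 559: h=4, bucket 4 empty -> new chain.
Insert 872: h=2, bucket 2 nonempty -> append to chain.
Insert 488: h=3, bucket 3 nonempty -> append to chain.
Insert 883: h=3, bucket 3 nonempty -> append to chain.
Insert 737: h=2, bucket 2 nonempty -> append to chain.
Insert 545: h=0, bucket 0 empty -> new chain.
Insert 557: h=2, bucket 2 nonempty -> append to chain.
Insert 297: h=2, bucket 2 nonempty -> append to chain.
Final buckets:
0: 545
1: .
2: 272 -> 872 -> 737 -> 557 -> 297
3: 333 -> 488 -> 883
4: 559

5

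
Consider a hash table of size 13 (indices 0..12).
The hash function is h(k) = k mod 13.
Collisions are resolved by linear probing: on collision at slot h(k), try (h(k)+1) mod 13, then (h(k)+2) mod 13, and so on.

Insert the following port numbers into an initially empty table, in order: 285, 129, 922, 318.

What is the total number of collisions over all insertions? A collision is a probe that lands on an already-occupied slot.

3

285 hashes to 12; slot 12 is free => place at 12.
129 hashes to 12; 12 taken => place at 0.
922 hashes to 12; 12,0 taken => place at 1.
318 hashes to 6; slot 6 is free => place at 6.
Table: [129, 922, _, _, _, _, 318, _, _, _, _, _, 285]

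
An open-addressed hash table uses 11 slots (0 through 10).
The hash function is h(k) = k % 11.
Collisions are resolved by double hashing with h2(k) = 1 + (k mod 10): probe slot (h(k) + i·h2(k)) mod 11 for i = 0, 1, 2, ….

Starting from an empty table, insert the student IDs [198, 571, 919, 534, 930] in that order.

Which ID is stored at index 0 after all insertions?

198: h=0 => slot 0
571: h=10 => slot 10
919: h=6 => slot 6
534: h=6, h2=5, probe 6,0,5 => slot 5
930: h=6, h2=1, probe 6,7 => slot 7
Table: [198, _, _, _, _, 534, 919, 930, _, _, 571]

198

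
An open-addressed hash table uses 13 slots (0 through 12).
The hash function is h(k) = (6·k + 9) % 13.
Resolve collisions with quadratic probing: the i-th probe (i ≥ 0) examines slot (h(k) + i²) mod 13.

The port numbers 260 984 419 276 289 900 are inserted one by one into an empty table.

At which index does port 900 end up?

10

260 hashes to 9; slot 9 is free -> place at 9.
984 hashes to 11; slot 11 is free -> place at 11.
419 hashes to 1; slot 1 is free -> place at 1.
276 hashes to 1; 1 taken -> place at 2.
289 hashes to 1; 1,2 taken -> place at 5.
900 hashes to 1; 1,2,5 taken -> place at 10.
Table: [-, 419, 276, -, -, 289, -, -, -, 260, 900, 984, -]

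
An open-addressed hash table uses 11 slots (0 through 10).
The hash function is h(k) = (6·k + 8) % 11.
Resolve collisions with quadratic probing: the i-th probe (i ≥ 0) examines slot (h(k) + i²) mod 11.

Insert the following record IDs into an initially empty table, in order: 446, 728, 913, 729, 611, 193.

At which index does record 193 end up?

5

446 hashes to 0; slot 0 is free -> place at 0.
728 hashes to 9; slot 9 is free -> place at 9.
913 hashes to 8; slot 8 is free -> place at 8.
729 hashes to 4; slot 4 is free -> place at 4.
611 hashes to 0; 0 taken -> place at 1.
193 hashes to 0; 0,1,4,9 taken -> place at 5.
Table: [446, 611, —, —, 729, 193, —, —, 913, 728, —]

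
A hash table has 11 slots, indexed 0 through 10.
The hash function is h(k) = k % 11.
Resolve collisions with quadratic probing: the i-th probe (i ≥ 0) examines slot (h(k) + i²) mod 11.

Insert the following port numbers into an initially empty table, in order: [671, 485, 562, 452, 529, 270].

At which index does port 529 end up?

Insert 671: h=0, slot 0 empty -> index 0.
Insert 485: h=1, slot 1 empty -> index 1.
Insert 562: h=1, slot 1 occupied -> index 2.
Insert 452: h=1, slots 1,2 occupied -> index 5.
Insert 529: h=1, slots 1,2,5 occupied -> index 10.
Insert 270: h=6, slot 6 empty -> index 6.
Table: [671, 485, 562, ., ., 452, 270, ., ., ., 529]

10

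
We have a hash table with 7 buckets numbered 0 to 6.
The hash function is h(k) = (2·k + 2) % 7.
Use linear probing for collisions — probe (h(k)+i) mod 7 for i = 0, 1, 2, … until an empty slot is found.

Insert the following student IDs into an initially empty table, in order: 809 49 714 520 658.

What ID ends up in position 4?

Insert 809: h=3, slot 3 empty => index 3.
Insert 49: h=2, slot 2 empty => index 2.
Insert 714: h=2, slots 2,3 occupied => index 4.
Insert 520: h=6, slot 6 empty => index 6.
Insert 658: h=2, slots 2,3,4 occupied => index 5.
Table: [., ., 49, 809, 714, 658, 520]

714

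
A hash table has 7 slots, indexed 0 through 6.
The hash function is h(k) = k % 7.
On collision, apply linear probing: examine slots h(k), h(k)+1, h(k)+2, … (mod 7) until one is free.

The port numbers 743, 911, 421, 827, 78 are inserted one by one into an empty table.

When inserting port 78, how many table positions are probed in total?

Insert 743: h=1, slot 1 empty → index 1.
Insert 911: h=1, slot 1 occupied → index 2.
Insert 421: h=1, slots 1,2 occupied → index 3.
Insert 827: h=1, slots 1,2,3 occupied → index 4.
Insert 78: h=1, slots 1,2,3,4 occupied → index 5.
Table: [—, 743, 911, 421, 827, 78, —]

5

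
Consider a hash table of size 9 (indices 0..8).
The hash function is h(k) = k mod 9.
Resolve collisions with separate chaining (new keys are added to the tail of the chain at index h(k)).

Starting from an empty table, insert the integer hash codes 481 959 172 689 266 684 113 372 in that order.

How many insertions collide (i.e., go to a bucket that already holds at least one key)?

3

Insert 481: h=4, bucket 4 empty -> new chain.
Insert 959: h=5, bucket 5 empty -> new chain.
Insert 172: h=1, bucket 1 empty -> new chain.
Insert 689: h=5, bucket 5 nonempty -> append to chain.
Insert 266: h=5, bucket 5 nonempty -> append to chain.
Insert 684: h=0, bucket 0 empty -> new chain.
Insert 113: h=5, bucket 5 nonempty -> append to chain.
Insert 372: h=3, bucket 3 empty -> new chain.
Final buckets:
0: 684
1: 172
2: —
3: 372
4: 481
5: 959 -> 689 -> 266 -> 113
6: —
7: —
8: —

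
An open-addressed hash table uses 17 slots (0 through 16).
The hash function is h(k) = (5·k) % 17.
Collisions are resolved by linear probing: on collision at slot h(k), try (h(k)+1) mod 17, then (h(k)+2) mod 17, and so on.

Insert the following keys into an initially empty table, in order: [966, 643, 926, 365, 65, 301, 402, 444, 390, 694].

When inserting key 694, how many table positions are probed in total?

Insert 966: h=2, slot 2 empty -> index 2.
Insert 643: h=2, slot 2 occupied -> index 3.
Insert 926: h=6, slot 6 empty -> index 6.
Insert 365: h=6, slot 6 occupied -> index 7.
Insert 65: h=2, slots 2,3 occupied -> index 4.
Insert 301: h=9, slot 9 empty -> index 9.
Insert 402: h=4, slot 4 occupied -> index 5.
Insert 444: h=10, slot 10 empty -> index 10.
Insert 390: h=12, slot 12 empty -> index 12.
Insert 694: h=2, slots 2,3,4,5,6,7 occupied -> index 8.
Table: [-, -, 966, 643, 65, 402, 926, 365, 694, 301, 444, -, 390, -, -, -, -]

7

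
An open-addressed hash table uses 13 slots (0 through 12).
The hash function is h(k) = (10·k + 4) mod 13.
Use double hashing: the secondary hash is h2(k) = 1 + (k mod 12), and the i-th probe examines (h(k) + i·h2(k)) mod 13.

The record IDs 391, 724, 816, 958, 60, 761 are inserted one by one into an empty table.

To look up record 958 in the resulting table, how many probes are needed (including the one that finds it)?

3

391: h=1 → slot 1
724: h=3 → slot 3
816: h=0 → slot 0
958: h=3, h2=11, probe 3,1,12 → slot 12
60: h=6 → slot 6
761: h=9 → slot 9
Table: [816, 391, -, 724, -, -, 60, -, -, 761, -, -, 958]
Lookup 958: h=3, h2=11, probe 3,1,12 → found at 12.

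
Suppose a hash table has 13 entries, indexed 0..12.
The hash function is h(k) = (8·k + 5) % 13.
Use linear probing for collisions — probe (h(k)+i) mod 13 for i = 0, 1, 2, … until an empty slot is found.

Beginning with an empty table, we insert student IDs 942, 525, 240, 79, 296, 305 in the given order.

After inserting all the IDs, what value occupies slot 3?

942 hashes to 1; slot 1 is free -> place at 1.
525 hashes to 6; slot 6 is free -> place at 6.
240 hashes to 1; 1 taken -> place at 2.
79 hashes to 0; slot 0 is free -> place at 0.
296 hashes to 7; slot 7 is free -> place at 7.
305 hashes to 1; 1,2 taken -> place at 3.
Table: [79, 942, 240, 305, ∅, ∅, 525, 296, ∅, ∅, ∅, ∅, ∅]

305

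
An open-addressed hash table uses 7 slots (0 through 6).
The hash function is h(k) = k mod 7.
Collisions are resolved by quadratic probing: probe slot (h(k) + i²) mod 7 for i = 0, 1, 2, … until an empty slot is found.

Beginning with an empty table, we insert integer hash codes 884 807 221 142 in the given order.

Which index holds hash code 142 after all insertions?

884: h=2 → slot 2
807: h=2, probe 2,3 → slot 3
221: h=4 → slot 4
142: h=2, probe 2,3,6 → slot 6
Table: [_, _, 884, 807, 221, _, 142]

6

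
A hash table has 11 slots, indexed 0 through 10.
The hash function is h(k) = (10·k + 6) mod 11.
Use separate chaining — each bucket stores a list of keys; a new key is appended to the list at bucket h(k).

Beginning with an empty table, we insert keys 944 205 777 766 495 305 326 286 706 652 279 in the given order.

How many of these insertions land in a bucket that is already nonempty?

4

944 -> bucket 8
205 -> bucket 10
777 -> bucket 10 (collision)
766 -> bucket 10 (collision)
495 -> bucket 6
305 -> bucket 9
326 -> bucket 10 (collision)
286 -> bucket 6 (collision)
706 -> bucket 4
652 -> bucket 3
279 -> bucket 2
Final buckets:
0: —
1: —
2: 279
3: 652
4: 706
5: —
6: 495 -> 286
7: —
8: 944
9: 305
10: 205 -> 777 -> 766 -> 326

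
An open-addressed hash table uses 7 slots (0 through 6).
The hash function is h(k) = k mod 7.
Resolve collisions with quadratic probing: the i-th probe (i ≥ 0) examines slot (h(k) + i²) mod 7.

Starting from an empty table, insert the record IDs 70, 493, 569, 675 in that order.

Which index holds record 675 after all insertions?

70 hashes to 0; slot 0 is free => place at 0.
493 hashes to 3; slot 3 is free => place at 3.
569 hashes to 2; slot 2 is free => place at 2.
675 hashes to 3; 3 taken => place at 4.
Table: [70, _, 569, 493, 675, _, _]

4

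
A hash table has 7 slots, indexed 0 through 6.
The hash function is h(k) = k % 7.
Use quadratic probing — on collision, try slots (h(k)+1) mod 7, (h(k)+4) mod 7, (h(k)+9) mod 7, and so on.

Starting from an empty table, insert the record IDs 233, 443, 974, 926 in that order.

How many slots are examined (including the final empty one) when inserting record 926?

3

233: h=2 -> slot 2
443: h=2, probe 2,3 -> slot 3
974: h=1 -> slot 1
926: h=2, probe 2,3,6 -> slot 6
Table: [_, 974, 233, 443, _, _, 926]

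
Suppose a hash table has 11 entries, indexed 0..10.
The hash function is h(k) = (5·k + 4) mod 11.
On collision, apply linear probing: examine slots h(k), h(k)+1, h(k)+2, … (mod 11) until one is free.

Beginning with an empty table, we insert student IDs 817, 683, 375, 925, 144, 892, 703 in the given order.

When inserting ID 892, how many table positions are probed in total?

5

817: h=8 -> slot 8
683: h=9 -> slot 9
375: h=9, probe 9,10 -> slot 10
925: h=9, probe 9,10,0 -> slot 0
144: h=9, probe 9,10,0,1 -> slot 1
892: h=9, probe 9,10,0,1,2 -> slot 2
703: h=10, probe 10,0,1,2,3 -> slot 3
Table: [925, 144, 892, 703, _, _, _, _, 817, 683, 375]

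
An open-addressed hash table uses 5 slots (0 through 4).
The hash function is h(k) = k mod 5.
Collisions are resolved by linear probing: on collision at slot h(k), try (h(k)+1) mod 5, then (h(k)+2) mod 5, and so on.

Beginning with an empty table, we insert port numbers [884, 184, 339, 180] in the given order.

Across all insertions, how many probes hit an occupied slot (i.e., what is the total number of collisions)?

Insert 884: h=4, slot 4 empty → index 4.
Insert 184: h=4, slot 4 occupied → index 0.
Insert 339: h=4, slots 4,0 occupied → index 1.
Insert 180: h=0, slots 0,1 occupied → index 2.
Table: [184, 339, 180, -, 884]

5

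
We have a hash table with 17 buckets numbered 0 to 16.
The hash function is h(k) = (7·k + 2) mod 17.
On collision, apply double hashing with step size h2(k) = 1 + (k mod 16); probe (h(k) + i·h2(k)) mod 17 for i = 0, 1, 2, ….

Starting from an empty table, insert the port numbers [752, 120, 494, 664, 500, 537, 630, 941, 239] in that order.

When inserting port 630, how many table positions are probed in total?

752 hashes to 13; slot 13 is free -> place at 13.
120 hashes to 9; slot 9 is free -> place at 9.
494 hashes to 9, h2=15; 9 taken -> place at 7.
664 hashes to 9, h2=9; 9 taken -> place at 1.
500 hashes to 0; slot 0 is free -> place at 0.
537 hashes to 4; slot 4 is free -> place at 4.
630 hashes to 9, h2=7; 9 taken -> place at 16.
941 hashes to 10; slot 10 is free -> place at 10.
239 hashes to 9, h2=16; 9 taken -> place at 8.
Table: [500, 664, -, -, 537, -, -, 494, 239, 120, 941, -, -, 752, -, -, 630]

2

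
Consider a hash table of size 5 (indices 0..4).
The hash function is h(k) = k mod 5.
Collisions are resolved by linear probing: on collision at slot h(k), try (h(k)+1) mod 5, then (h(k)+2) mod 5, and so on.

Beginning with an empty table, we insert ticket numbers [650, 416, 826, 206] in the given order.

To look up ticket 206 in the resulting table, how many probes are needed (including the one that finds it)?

650: h=0 -> slot 0
416: h=1 -> slot 1
826: h=1, probe 1,2 -> slot 2
206: h=1, probe 1,2,3 -> slot 3
Table: [650, 416, 826, 206, —]
Lookup 206: h=1, probe 1,2,3 → found at 3.

3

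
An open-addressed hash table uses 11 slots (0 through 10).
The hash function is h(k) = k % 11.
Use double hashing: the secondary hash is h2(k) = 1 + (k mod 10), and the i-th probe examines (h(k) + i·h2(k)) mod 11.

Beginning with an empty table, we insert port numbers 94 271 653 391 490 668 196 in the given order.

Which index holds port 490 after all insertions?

94: h=6 -> slot 6
271: h=7 -> slot 7
653: h=4 -> slot 4
391: h=6, h2=2, probe 6,8 -> slot 8
490: h=6, h2=1, probe 6,7,8,9 -> slot 9
668: h=8, h2=9, probe 8,6,4,2 -> slot 2
196: h=9, h2=7, probe 9,5 -> slot 5
Table: [., ., 668, ., 653, 196, 94, 271, 391, 490, .]

9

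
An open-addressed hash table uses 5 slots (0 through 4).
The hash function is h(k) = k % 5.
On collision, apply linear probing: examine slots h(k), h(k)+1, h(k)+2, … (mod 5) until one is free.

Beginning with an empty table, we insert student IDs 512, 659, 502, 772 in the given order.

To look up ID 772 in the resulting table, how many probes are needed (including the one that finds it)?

Insert 512: h=2, slot 2 empty -> index 2.
Insert 659: h=4, slot 4 empty -> index 4.
Insert 502: h=2, slot 2 occupied -> index 3.
Insert 772: h=2, slots 2,3,4 occupied -> index 0.
Table: [772, -, 512, 502, 659]
Lookup 772: h=2, probe 2,3,4,0 → found at 0.

4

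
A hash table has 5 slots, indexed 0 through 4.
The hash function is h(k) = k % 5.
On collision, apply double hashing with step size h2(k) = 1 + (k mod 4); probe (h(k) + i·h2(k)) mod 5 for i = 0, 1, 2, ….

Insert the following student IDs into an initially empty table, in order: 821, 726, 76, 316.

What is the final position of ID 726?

Insert 821: h=1, slot 1 empty -> index 1.
Insert 726: h=1, h2=3, slot 1 occupied -> index 4.
Insert 76: h=1, h2=1, slot 1 occupied -> index 2.
Insert 316: h=1, h2=1, slots 1,2 occupied -> index 3.
Table: [_, 821, 76, 316, 726]

4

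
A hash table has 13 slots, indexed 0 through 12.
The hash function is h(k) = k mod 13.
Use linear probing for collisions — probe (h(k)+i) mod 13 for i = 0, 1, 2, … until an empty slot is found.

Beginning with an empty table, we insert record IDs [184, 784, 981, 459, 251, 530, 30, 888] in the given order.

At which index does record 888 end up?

184: h=2 -> slot 2
784: h=4 -> slot 4
981: h=6 -> slot 6
459: h=4, probe 4,5 -> slot 5
251: h=4, probe 4,5,6,7 -> slot 7
530: h=10 -> slot 10
30: h=4, probe 4,5,6,7,8 -> slot 8
888: h=4, probe 4,5,6,7,8,9 -> slot 9
Table: [-, -, 184, -, 784, 459, 981, 251, 30, 888, 530, -, -]

9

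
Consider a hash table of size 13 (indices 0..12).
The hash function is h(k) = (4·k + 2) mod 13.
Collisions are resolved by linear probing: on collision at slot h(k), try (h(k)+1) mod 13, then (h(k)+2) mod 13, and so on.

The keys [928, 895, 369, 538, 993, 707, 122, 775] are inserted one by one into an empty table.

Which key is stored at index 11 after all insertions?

538

Insert 928: h=9, slot 9 empty => index 9.
Insert 895: h=7, slot 7 empty => index 7.
Insert 369: h=9, slot 9 occupied => index 10.
Insert 538: h=9, slots 9,10 occupied => index 11.
Insert 993: h=9, slots 9,10,11 occupied => index 12.
Insert 707: h=9, slots 9,10,11,12 occupied => index 0.
Insert 122: h=9, slots 9,10,11,12,0 occupied => index 1.
Insert 775: h=8, slot 8 empty => index 8.
Table: [707, 122, ., ., ., ., ., 895, 775, 928, 369, 538, 993]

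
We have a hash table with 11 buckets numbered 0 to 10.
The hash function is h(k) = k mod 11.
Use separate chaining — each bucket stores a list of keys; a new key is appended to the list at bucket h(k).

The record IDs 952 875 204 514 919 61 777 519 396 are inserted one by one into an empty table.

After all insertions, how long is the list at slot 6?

5

952 -> bucket 6
875 -> bucket 6 (collision)
204 -> bucket 6 (collision)
514 -> bucket 8
919 -> bucket 6 (collision)
61 -> bucket 6 (collision)
777 -> bucket 7
519 -> bucket 2
396 -> bucket 0
Final buckets:
0: 396
1: .
2: 519
3: .
4: .
5: .
6: 952 -> 875 -> 204 -> 919 -> 61
7: 777
8: 514
9: .
10: .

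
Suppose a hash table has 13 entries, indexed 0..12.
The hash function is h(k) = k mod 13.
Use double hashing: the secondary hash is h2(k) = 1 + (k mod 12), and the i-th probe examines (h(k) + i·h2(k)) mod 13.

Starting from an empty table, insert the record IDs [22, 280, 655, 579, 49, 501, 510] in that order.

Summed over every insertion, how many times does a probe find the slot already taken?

22: h=9 => slot 9
280: h=7 => slot 7
655: h=5 => slot 5
579: h=7, h2=4, probe 7,11 => slot 11
49: h=10 => slot 10
501: h=7, h2=10, probe 7,4 => slot 4
510: h=3 => slot 3
Table: [_, _, _, 510, 501, 655, _, 280, _, 22, 49, 579, _]

2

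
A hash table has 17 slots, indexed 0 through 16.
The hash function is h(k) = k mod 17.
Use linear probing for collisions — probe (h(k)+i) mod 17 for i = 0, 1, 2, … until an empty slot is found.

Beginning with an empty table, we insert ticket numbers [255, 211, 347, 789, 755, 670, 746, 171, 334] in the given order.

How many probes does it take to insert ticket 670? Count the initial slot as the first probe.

5

Insert 255: h=0, slot 0 empty -> index 0.
Insert 211: h=7, slot 7 empty -> index 7.
Insert 347: h=7, slot 7 occupied -> index 8.
Insert 789: h=7, slots 7,8 occupied -> index 9.
Insert 755: h=7, slots 7,8,9 occupied -> index 10.
Insert 670: h=7, slots 7,8,9,10 occupied -> index 11.
Insert 746: h=15, slot 15 empty -> index 15.
Insert 171: h=1, slot 1 empty -> index 1.
Insert 334: h=11, slot 11 occupied -> index 12.
Table: [255, 171, -, -, -, -, -, 211, 347, 789, 755, 670, 334, -, -, 746, -]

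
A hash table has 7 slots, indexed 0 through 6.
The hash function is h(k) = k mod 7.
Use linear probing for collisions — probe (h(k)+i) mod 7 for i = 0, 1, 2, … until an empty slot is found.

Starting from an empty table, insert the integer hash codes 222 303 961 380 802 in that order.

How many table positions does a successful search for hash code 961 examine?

2

222 hashes to 5; slot 5 is free -> place at 5.
303 hashes to 2; slot 2 is free -> place at 2.
961 hashes to 2; 2 taken -> place at 3.
380 hashes to 2; 2,3 taken -> place at 4.
802 hashes to 4; 4,5 taken -> place at 6.
Table: [∅, ∅, 303, 961, 380, 222, 802]
Lookup 961: h=2, probe 2,3 → found at 3.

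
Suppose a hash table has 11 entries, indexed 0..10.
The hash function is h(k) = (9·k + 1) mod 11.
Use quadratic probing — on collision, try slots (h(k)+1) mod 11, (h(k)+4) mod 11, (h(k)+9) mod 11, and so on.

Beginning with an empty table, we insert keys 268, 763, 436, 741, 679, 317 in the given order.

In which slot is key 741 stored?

268 hashes to 4; slot 4 is free → place at 4.
763 hashes to 4; 4 taken → place at 5.
436 hashes to 9; slot 9 is free → place at 9.
741 hashes to 4; 4,5 taken → place at 8.
679 hashes to 7; slot 7 is free → place at 7.
317 hashes to 5; 5 taken → place at 6.
Table: [∅, ∅, ∅, ∅, 268, 763, 317, 679, 741, 436, ∅]

8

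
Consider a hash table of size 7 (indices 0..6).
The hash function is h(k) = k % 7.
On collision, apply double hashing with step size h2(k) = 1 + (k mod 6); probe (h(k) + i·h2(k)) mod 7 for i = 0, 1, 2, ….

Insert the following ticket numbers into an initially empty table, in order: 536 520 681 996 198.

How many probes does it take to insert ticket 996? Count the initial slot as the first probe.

2

536 hashes to 4; slot 4 is free -> place at 4.
520 hashes to 2; slot 2 is free -> place at 2.
681 hashes to 2, h2=4; 2 taken -> place at 6.
996 hashes to 2, h2=1; 2 taken -> place at 3.
198 hashes to 2, h2=1; 2,3,4 taken -> place at 5.
Table: [—, —, 520, 996, 536, 198, 681]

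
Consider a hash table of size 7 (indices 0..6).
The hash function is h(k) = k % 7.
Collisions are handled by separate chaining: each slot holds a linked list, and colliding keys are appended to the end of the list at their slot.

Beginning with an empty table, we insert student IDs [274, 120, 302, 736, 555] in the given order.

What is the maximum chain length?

4

274 → bucket 1
120 → bucket 1 (collision)
302 → bucket 1 (collision)
736 → bucket 1 (collision)
555 → bucket 2
Final buckets:
0: -
1: 274 -> 120 -> 302 -> 736
2: 555
3: -
4: -
5: -
6: -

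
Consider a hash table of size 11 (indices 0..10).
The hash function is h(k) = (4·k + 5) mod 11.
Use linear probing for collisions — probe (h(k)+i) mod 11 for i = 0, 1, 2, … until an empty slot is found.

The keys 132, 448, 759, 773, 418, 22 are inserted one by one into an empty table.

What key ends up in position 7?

Insert 132: h=5, slot 5 empty => index 5.
Insert 448: h=4, slot 4 empty => index 4.
Insert 759: h=5, slot 5 occupied => index 6.
Insert 773: h=6, slot 6 occupied => index 7.
Insert 418: h=5, slots 5,6,7 occupied => index 8.
Insert 22: h=5, slots 5,6,7,8 occupied => index 9.
Table: [—, —, —, —, 448, 132, 759, 773, 418, 22, —]

773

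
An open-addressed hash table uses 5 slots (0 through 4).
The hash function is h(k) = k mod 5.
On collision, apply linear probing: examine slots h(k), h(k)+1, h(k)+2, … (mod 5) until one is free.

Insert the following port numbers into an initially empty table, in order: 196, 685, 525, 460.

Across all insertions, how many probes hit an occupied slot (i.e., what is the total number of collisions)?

196 hashes to 1; slot 1 is free => place at 1.
685 hashes to 0; slot 0 is free => place at 0.
525 hashes to 0; 0,1 taken => place at 2.
460 hashes to 0; 0,1,2 taken => place at 3.
Table: [685, 196, 525, 460, ∅]

5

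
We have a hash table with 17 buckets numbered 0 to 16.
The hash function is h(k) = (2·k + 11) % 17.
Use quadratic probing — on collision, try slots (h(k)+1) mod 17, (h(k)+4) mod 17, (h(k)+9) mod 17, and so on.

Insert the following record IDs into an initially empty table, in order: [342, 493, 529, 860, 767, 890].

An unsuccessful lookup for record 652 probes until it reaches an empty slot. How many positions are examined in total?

Insert 342: h=15, slot 15 empty => index 15.
Insert 493: h=11, slot 11 empty => index 11.
Insert 529: h=15, slot 15 occupied => index 16.
Insert 860: h=14, slot 14 empty => index 14.
Insert 767: h=15, slots 15,16 occupied => index 2.
Insert 890: h=6, slot 6 empty => index 6.
Table: [∅, ∅, 767, ∅, ∅, ∅, 890, ∅, ∅, ∅, ∅, 493, ∅, ∅, 860, 342, 529]
Lookup 652: h=6, probe 6,7 → slot 7 empty, not found.

2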